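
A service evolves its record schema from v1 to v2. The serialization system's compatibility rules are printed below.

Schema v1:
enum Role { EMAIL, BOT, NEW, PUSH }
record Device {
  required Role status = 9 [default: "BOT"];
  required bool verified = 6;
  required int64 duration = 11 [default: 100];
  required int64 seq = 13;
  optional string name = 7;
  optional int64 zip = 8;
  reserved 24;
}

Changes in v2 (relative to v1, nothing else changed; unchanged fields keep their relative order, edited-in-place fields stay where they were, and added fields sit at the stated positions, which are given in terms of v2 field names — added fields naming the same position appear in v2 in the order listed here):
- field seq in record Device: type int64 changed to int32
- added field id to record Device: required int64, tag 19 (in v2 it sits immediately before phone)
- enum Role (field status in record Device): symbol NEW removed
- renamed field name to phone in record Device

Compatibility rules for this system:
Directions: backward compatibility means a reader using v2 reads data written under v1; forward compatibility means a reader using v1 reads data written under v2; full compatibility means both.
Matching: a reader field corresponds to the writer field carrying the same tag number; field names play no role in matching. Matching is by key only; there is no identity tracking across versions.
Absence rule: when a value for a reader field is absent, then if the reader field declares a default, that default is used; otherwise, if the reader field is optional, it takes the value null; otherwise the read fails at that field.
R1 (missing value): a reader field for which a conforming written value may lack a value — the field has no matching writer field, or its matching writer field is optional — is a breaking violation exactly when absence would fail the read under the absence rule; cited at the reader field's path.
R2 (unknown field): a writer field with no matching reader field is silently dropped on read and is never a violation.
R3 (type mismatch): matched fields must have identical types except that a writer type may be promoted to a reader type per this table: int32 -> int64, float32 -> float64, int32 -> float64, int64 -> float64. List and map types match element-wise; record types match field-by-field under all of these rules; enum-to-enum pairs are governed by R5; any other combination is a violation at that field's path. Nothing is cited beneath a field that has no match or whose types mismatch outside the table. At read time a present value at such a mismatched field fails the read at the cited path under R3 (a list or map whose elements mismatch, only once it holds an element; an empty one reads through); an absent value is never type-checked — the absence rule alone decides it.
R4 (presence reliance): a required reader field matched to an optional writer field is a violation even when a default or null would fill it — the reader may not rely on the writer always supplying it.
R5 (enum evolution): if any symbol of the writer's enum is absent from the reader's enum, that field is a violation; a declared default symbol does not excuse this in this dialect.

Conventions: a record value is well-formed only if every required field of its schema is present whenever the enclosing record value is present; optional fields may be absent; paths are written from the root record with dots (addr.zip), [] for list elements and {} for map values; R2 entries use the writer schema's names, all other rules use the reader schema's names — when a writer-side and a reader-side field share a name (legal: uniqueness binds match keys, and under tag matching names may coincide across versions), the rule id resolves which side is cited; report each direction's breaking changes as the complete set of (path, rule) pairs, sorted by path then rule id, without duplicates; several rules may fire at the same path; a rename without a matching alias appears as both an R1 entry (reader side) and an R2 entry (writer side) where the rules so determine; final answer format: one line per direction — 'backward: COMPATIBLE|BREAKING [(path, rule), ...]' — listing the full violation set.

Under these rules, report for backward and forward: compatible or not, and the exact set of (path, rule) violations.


the writer's type comes first in each Device pair
backward analysis of Device with v2 as reader and v1 as writer:
  status <- status (Role -> Role, writer required)
  verified <- verified (bool -> bool, writer required)
  duration <- duration (int64 -> int64, writer required)
  seq <- seq (int64 -> int32, writer required)
  id: no writer-side match
  phone <- name (string -> string, writer optional)
  zip <- zip (int64 -> int64, writer optional)
  breaking: (id, R1)
  breaking: (seq, R3)
  breaking: (status, R5)
  => backward: BREAKING (3)
forward analysis of Device with v1 as reader and v2 as writer:
  status <- status (Role -> Role, writer required)
  verified <- verified (bool -> bool, writer required)
  duration <- duration (int64 -> int64, writer required)
  seq <- seq (int32 -> int64, writer required)
  name <- phone (string -> string, writer optional)
  zip <- zip (int64 -> int64, writer optional)
  leftover writer field: id
  => no violations; forward on Device: COMPATIBLE

backward: BREAKING [(id, R1), (seq, R3), (status, R5)]; forward: COMPATIBLE []


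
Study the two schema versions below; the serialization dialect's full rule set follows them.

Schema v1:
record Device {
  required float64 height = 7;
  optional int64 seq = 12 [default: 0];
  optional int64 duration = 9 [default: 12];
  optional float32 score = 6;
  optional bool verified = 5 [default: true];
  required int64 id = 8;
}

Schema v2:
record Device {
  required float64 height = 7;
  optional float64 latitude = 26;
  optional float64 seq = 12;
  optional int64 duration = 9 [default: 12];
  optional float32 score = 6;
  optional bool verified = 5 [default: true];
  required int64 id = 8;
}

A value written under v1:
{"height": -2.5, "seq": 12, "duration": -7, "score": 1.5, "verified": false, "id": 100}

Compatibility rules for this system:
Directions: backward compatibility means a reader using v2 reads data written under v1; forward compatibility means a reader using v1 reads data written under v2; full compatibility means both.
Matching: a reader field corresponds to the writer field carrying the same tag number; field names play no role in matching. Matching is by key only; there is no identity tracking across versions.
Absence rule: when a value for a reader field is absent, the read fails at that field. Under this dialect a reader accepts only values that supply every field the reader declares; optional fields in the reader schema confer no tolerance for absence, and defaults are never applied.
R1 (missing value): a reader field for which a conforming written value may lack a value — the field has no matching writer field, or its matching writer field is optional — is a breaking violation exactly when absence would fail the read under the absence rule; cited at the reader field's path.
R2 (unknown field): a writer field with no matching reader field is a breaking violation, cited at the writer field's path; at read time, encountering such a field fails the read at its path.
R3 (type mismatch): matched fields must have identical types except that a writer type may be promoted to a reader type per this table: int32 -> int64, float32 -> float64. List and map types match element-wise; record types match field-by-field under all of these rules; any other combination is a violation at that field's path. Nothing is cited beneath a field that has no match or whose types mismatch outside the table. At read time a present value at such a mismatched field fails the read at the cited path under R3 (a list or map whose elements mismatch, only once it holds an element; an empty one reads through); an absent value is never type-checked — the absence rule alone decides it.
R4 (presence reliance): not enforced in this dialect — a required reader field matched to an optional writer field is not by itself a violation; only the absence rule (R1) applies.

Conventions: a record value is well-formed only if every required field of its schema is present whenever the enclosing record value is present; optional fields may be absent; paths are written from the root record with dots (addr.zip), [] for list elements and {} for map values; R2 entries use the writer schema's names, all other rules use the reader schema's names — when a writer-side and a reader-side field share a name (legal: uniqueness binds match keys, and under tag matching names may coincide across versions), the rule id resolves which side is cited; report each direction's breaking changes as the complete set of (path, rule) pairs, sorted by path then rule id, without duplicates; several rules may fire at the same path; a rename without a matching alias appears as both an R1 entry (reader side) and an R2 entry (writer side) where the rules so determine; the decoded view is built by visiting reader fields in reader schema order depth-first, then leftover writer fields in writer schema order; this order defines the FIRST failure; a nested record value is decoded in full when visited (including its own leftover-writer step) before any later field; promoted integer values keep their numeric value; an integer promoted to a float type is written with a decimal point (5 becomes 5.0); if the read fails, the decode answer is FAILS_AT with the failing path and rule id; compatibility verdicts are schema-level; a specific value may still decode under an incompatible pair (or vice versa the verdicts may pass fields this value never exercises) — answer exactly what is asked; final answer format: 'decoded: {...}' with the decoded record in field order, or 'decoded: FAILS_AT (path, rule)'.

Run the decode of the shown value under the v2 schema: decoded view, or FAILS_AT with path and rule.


in Device below, arrows point writer -> reader
decode (reader v2):
  height := -2.5
  read fails at latitude under R1 (no fill)
  => FAILS_AT (latitude, R1)
checking off the Device differences that do not matter here:
  field seq in record Device: type int64 changed to float64 (its default is dropped) -> matters for Device compatibility verdicts, not for this value's decode

decoded: FAILS_AT (latitude, R1)


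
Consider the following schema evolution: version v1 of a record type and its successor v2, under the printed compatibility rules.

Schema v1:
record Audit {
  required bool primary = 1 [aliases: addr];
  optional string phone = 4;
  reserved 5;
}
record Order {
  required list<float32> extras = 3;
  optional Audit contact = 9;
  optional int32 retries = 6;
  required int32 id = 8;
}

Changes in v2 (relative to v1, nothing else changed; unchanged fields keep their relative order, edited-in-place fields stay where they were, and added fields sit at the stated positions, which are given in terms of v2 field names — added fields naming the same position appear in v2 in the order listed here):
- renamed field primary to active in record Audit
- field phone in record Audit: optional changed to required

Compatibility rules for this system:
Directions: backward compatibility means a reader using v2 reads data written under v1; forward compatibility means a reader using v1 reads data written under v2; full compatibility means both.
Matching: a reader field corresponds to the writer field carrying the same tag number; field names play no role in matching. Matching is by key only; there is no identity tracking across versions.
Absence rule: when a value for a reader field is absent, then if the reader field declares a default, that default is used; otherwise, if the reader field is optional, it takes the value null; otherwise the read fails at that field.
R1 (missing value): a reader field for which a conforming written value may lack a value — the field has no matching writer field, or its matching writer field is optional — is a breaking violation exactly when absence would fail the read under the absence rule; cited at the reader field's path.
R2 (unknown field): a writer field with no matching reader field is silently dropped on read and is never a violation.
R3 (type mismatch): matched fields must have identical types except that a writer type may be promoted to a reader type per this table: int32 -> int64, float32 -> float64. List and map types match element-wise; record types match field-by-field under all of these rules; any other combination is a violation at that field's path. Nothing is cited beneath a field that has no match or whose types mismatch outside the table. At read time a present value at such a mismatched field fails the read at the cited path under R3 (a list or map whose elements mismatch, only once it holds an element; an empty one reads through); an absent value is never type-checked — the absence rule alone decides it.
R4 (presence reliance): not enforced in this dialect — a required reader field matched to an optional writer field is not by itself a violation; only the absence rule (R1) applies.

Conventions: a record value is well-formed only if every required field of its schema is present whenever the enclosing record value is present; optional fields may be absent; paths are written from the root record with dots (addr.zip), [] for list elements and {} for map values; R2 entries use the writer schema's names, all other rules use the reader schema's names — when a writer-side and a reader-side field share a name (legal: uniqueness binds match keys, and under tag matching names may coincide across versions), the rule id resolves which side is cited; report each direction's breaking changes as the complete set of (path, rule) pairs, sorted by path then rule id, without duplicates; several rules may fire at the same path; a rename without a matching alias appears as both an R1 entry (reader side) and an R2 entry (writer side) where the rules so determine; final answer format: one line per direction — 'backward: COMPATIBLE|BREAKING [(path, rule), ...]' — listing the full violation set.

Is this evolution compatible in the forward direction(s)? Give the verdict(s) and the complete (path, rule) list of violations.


each type pair in Order: writer, then reader
checking forward for Order: reader v1 against writer v2:
  extras: list<float32> -> list<float32>, writer required; from extras
  contact: Audit -> Audit, writer optional; from contact
  retries: int32 -> int32, writer optional; from retries
  id: int32 -> int32, writer required; from id
  contact.primary: bool -> bool, writer required; from contact.active
  contact.phone: string -> string, writer required; from contact.phone
  => forward verdict for Order: COMPATIBLE, no violations
the rest of the Order diff is inert for this question:
  renamed field primary to active in record Audit -> triggers nothing under Order's printed rules — same verdict
  field phone in record Audit: optional changed to required -> matters only for Order's backward compatibility — outside the asked direction

forward: COMPATIBLE []


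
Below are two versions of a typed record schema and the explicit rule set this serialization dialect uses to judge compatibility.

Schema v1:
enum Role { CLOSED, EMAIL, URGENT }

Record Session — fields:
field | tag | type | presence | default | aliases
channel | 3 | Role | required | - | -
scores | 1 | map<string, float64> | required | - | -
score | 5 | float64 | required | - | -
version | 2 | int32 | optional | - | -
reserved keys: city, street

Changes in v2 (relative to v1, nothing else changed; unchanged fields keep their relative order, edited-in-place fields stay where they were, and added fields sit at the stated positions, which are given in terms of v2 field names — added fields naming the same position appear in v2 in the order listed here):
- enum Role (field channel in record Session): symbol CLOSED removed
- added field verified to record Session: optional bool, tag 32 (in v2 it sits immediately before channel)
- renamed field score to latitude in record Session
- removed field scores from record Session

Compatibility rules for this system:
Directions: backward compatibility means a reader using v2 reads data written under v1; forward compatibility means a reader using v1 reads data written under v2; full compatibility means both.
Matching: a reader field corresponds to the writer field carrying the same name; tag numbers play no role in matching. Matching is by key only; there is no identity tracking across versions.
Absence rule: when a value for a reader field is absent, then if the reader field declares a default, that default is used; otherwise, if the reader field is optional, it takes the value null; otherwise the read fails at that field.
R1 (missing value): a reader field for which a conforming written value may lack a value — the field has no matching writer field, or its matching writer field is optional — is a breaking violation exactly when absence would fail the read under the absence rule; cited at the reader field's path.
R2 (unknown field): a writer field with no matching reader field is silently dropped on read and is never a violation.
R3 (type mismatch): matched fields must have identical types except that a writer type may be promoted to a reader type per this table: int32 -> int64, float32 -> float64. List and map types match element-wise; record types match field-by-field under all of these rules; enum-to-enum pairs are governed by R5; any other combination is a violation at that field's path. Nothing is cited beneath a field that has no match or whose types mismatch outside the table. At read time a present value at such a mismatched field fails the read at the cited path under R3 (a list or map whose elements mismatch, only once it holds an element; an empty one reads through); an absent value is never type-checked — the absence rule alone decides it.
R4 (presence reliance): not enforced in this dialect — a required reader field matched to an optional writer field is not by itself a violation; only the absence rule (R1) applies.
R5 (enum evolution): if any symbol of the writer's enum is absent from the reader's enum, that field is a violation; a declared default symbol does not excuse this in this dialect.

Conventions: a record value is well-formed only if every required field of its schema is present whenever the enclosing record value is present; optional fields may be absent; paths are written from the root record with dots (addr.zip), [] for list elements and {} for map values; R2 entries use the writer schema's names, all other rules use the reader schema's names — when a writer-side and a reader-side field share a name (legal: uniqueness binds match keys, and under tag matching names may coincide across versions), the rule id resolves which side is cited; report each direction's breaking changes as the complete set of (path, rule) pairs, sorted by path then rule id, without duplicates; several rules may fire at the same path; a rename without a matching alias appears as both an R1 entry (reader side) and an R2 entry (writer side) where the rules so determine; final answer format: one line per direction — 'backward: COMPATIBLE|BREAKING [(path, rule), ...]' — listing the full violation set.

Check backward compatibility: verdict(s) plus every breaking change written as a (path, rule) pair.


each type pair in Session: writer, then reader
backward on Session — v2 reading data written by v1:
  verified: no writer match
  writer required, Role -> Role: reader channel maps from writer channel
  latitude: no writer match
  writer optional, int32 -> int32: reader version maps from writer version
  writer field scores has no reader counterpart
  writer field score has no reader counterpart
  rule R5 violated at channel
  rule R1 violated at latitude
  => 2 violation(s): backward is BREAKING for Session
the other Session changes do not affect what is asked:
  added field verified to record Session: optional bool, tag 32 (in v2 it sits immediately before channel) -> no rule fires on it in Session's dialect; the asked verdict holds
  removed field scores from record Session -> fires only in the forward direction of Session, which is not asked here

backward: BREAKING [(channel, R5), (latitude, R1)]


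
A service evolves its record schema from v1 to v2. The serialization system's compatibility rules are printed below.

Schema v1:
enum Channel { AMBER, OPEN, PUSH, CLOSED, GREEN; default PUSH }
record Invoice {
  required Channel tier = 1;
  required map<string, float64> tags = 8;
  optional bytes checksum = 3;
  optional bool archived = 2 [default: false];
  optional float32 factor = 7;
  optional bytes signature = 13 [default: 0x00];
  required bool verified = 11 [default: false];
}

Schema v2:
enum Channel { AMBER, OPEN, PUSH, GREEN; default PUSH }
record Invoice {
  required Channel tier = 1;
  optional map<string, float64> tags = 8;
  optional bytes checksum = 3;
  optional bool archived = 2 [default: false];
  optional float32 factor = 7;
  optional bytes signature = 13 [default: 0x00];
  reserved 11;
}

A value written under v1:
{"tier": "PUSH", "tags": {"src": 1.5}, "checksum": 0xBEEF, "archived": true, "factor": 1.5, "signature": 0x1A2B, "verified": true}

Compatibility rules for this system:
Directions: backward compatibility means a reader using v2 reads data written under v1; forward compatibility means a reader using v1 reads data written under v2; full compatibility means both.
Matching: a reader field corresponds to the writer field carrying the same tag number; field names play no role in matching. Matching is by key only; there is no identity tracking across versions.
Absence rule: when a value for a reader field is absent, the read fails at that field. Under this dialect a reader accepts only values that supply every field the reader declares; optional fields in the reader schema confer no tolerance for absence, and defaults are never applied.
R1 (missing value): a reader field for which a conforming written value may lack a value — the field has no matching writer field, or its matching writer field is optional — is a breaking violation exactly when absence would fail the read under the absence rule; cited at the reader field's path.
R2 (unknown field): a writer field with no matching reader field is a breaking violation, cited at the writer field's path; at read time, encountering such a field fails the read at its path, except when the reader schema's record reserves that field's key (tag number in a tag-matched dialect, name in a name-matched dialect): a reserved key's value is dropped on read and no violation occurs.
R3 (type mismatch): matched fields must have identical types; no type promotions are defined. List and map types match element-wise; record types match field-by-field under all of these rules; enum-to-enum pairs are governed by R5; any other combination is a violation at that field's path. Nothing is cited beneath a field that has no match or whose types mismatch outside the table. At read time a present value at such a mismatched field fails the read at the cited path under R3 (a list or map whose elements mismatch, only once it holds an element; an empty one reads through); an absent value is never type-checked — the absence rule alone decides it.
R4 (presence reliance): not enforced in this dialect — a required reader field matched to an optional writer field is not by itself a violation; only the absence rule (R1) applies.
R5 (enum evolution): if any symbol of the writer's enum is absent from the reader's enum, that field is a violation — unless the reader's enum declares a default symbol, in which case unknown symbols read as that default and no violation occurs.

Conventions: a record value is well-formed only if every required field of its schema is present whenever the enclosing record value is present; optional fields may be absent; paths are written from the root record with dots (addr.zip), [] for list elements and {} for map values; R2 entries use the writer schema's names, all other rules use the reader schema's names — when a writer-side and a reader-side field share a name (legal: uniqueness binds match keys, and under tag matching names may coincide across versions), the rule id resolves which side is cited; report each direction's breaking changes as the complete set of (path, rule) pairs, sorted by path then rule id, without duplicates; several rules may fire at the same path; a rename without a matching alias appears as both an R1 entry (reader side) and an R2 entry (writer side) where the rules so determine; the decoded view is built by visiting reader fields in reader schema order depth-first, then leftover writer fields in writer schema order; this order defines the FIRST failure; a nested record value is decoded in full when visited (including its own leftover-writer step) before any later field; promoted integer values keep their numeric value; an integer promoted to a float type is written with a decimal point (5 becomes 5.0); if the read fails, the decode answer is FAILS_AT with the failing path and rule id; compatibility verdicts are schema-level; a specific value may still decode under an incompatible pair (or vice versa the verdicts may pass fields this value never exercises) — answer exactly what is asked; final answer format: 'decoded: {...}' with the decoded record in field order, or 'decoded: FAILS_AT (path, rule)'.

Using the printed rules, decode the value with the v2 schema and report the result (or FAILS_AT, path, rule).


arrows below run writer -> reader for Invoice
decode walk for Invoice under reader schema v2:
  tier := "PUSH"
  tags := {"src": 1.5}
  checksum := 0xBEEF
  archived := true
  factor := 1.5
  signature := 0x1A2B
  writer verified: reserved -> dropped
  => decoded: {"tier": "PUSH", "tags": {"src": 1.5}, "checksum": 0xBEEF, "archived": true, "factor": 1.5, "signature": 0x1A2B}
ruling out the remaining Invoice differences:
  field tags in record Invoice: required changed to optional -> a verdict-level change on Invoice — the shown value reads the same
  enum Channel (field tier in record Invoice): symbol CLOSED removed -> fires no rule on Invoice under this dialect and leaves the result unchanged

decoded: {"tier": "PUSH", "tags": {"src": 1.5}, "checksum": 0xBEEF, "archived": true, "factor": 1.5, "signature": 0x1A2B}


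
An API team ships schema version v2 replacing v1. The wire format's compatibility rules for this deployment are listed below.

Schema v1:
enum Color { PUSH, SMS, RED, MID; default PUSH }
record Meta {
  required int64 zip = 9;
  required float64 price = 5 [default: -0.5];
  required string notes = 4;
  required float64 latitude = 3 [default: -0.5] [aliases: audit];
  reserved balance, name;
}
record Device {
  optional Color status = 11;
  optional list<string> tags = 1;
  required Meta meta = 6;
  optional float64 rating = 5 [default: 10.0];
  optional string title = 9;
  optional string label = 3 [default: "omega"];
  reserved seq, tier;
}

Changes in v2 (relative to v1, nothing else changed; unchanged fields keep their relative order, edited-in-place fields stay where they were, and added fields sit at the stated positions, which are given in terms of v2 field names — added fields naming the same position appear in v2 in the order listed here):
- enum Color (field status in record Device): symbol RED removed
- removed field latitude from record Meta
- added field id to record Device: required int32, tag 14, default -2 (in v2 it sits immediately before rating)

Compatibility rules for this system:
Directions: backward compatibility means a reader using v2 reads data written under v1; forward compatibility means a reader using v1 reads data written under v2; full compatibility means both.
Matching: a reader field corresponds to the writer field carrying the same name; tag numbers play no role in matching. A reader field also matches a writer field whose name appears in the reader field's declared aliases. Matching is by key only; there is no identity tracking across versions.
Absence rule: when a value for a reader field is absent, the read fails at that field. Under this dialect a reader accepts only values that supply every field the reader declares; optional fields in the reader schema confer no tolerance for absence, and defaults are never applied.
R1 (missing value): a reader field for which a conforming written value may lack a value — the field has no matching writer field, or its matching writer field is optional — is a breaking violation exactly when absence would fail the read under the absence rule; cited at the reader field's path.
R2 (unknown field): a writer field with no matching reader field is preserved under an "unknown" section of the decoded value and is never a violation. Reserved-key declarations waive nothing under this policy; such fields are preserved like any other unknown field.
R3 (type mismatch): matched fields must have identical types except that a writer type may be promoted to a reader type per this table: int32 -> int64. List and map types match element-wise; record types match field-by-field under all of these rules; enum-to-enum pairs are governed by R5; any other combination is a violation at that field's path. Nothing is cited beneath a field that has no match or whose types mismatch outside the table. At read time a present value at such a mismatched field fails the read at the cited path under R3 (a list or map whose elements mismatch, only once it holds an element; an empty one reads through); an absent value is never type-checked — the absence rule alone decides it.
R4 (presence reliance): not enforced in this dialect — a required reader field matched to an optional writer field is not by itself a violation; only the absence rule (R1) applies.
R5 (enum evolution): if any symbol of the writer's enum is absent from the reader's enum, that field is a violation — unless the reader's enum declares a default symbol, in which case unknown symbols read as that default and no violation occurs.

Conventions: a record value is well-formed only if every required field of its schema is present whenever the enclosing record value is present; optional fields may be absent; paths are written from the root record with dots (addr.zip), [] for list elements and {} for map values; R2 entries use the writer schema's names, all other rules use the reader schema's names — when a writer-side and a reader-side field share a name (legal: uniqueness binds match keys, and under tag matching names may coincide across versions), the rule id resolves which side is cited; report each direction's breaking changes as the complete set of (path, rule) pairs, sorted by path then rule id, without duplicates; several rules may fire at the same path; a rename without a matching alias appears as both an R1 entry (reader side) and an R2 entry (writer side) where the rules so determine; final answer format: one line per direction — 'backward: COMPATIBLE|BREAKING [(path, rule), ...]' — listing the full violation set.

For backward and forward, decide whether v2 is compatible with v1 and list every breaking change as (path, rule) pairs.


each type pair in Device: writer, then reader
backward on Device — v2 reading data written by v1:
  status: Color -> Color, writer optional; from status
  tags: list<string> -> list<string>, writer optional; from tags
  meta: Meta -> Meta, writer required; from meta
  id has no writer counterpart
  rating: float64 -> float64, writer optional; from rating
  title: string -> string, writer optional; from title
  label: string -> string, writer optional; from label
  meta.zip: int64 -> int64, writer required; from meta.zip
  meta.price: float64 -> float64, writer required; from meta.price
  meta.notes: string -> string, writer required; from meta.notes
  writer meta.latitude: unknown to reader
  R1 fires at id
  R1 fires at label
  R1 fires at rating
  R1 fires at status
  R1 fires at tags
  R1 fires at title
  => 6 violation(s): backward is BREAKING for Device
forward on Device — v1 reading data written by v2:
  status: Color -> Color, writer optional; from status
  tags: list<string> -> list<string>, writer optional; from tags
  meta: Meta -> Meta, writer required; from meta
  rating: float64 -> float64, writer optional; from rating
  title: string -> string, writer optional; from title
  label: string -> string, writer optional; from label
  writer id: unknown to reader
  meta.zip: int64 -> int64, writer required; from meta.zip
  meta.price: float64 -> float64, writer required; from meta.price
  meta.notes: string -> string, writer required; from meta.notes
  meta.latitude has no writer counterpart
  R1 fires at label
  R1 fires at meta.latitude
  R1 fires at rating
  R1 fires at status
  R1 fires at tags
  R1 fires at title
  => 6 violation(s): forward is BREAKING for Device

backward: BREAKING [(id, R1), (label, R1), (rating, R1), (status, R1), (tags, R1), (title, R1)]; forward: BREAKING [(label, R1), (meta.latitude, R1), (rating, R1), (status, R1), (tags, R1), (title, R1)]


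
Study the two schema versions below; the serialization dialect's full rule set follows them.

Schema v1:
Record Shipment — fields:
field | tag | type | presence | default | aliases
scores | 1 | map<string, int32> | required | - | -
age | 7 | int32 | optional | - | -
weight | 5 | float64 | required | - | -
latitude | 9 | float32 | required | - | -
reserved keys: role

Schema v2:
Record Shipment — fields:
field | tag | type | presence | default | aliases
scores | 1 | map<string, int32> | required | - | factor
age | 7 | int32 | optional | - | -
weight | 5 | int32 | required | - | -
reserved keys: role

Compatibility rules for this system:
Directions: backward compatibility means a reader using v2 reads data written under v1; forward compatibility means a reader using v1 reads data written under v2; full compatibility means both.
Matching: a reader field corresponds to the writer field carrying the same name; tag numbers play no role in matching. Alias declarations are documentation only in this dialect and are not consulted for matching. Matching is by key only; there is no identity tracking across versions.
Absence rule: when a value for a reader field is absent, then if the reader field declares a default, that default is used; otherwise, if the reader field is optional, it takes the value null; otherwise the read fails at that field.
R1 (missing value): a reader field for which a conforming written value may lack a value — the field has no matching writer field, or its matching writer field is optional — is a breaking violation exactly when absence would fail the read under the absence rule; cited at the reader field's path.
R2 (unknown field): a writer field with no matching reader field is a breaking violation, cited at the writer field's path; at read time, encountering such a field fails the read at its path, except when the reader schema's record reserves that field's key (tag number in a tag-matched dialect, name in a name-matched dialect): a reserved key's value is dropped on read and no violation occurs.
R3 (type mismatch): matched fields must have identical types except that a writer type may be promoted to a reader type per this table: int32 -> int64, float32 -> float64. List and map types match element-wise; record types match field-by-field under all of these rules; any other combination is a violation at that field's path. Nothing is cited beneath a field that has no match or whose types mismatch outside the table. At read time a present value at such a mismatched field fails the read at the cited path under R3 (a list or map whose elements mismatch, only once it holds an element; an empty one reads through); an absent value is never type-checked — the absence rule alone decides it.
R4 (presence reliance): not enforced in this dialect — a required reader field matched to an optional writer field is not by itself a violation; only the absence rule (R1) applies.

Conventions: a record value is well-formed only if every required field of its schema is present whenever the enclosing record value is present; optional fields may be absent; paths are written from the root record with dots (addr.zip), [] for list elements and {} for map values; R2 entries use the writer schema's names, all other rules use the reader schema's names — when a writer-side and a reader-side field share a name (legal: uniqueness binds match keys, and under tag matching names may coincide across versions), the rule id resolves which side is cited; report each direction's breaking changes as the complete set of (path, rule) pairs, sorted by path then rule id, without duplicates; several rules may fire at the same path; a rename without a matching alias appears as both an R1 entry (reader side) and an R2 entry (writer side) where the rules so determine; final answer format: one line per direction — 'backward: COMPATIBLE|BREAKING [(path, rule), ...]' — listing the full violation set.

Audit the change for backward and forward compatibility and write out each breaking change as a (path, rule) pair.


backward: BREAKING [(latitude, R2), (weight, R3)]; forward: BREAKING [(latitude, R1), (weight, R3)]

each type pair in Shipment: writer, then reader
backward analysis of Shipment with v2 as reader and v1 as writer:
  scores: map<string, int32> -> map<string, int32>, writer required; from scores
  age: int32 -> int32, writer optional; from age
  weight: float64 -> int32, writer required; from weight
  latitude (writer side), unknown to reader
  R2 fires at latitude
  R3 fires at weight
  backward on Shipment therefore BREAKING (2)
forward analysis of Shipment with v1 as reader and v2 as writer:
  scores: map<string, int32> -> map<string, int32>, writer required; from scores
  age: int32 -> int32, writer optional; from age
  weight: int32 -> float64, writer required; from weight
  latitude: no writer match
  R1 fires at latitude
  R3 fires at weight
  forward on Shipment therefore BREAKING (2)


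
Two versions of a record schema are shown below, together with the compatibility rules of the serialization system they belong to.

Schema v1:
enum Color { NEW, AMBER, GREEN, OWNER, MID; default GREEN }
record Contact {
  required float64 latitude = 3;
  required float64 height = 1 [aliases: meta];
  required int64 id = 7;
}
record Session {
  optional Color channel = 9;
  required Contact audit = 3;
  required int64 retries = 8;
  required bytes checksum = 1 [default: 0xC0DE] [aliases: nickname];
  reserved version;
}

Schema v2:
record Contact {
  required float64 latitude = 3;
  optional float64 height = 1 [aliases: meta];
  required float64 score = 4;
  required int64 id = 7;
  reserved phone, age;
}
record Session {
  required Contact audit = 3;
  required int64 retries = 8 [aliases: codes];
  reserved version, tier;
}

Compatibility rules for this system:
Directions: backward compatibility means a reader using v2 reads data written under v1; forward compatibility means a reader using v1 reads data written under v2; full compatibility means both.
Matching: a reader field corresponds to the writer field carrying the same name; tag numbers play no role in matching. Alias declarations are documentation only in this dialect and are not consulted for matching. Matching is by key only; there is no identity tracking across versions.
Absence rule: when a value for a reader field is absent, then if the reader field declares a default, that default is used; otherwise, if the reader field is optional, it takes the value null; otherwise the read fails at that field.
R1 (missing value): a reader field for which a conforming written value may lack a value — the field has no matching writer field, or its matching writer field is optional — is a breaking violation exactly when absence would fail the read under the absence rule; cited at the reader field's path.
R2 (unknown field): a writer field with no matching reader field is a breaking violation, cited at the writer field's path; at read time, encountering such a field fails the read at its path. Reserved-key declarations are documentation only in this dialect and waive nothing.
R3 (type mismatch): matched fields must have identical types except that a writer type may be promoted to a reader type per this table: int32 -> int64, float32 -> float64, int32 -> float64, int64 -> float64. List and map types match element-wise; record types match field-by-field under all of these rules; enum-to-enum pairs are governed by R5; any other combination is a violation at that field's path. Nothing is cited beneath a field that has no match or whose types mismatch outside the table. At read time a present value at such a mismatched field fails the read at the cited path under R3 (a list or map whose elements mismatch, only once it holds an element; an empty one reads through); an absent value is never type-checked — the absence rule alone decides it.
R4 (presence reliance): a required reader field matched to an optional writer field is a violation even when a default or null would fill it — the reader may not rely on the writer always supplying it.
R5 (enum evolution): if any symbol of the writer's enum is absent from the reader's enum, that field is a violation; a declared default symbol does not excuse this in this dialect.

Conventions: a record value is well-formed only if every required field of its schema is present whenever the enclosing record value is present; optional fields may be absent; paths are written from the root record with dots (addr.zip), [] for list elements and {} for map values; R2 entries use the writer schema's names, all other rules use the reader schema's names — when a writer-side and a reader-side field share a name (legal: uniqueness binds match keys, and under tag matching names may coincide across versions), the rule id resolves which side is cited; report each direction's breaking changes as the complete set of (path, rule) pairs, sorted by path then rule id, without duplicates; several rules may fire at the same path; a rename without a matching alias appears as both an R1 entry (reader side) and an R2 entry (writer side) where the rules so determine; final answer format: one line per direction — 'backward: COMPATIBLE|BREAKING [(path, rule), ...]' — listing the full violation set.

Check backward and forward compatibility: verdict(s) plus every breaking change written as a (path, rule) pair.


the writer's type comes first in each Session pair
backward analysis of Session with v2 as reader and v1 as writer:
  audit: Contact -> Contact, writer required; from audit
  retries: int64 -> int64, writer required; from retries
  writer field channel has no reader counterpart
  writer field checksum has no reader counterpart
  audit.latitude: float64 -> float64, writer required; from audit.latitude
  audit.height: float64 -> float64, writer required; from audit.height
  audit.score: no writer match
  audit.id: int64 -> int64, writer required; from audit.id
  violation R1 at audit.score
  violation R2 at channel
  violation R2 at checksum
  backward on Session therefore BREAKING (3)
forward analysis of Session with v1 as reader and v2 as writer:
  channel: no writer match
  audit: Contact -> Contact, writer required; from audit
  retries: int64 -> int64, writer required; from retries
  checksum: no writer match
  audit.latitude: float64 -> float64, writer required; from audit.latitude
  audit.height: float64 -> float64, writer optional; from audit.height
  audit.id: int64 -> int64, writer required; from audit.id
  writer field audit.score has no reader counterpart
  violation R1 at audit.height
  violation R4 at audit.height
  violation R2 at audit.score
  forward on Session therefore BREAKING (3)

backward: BREAKING [(audit.score, R1), (channel, R2), (checksum, R2)]; forward: BREAKING [(audit.height, R1), (audit.height, R4), (audit.score, R2)]
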